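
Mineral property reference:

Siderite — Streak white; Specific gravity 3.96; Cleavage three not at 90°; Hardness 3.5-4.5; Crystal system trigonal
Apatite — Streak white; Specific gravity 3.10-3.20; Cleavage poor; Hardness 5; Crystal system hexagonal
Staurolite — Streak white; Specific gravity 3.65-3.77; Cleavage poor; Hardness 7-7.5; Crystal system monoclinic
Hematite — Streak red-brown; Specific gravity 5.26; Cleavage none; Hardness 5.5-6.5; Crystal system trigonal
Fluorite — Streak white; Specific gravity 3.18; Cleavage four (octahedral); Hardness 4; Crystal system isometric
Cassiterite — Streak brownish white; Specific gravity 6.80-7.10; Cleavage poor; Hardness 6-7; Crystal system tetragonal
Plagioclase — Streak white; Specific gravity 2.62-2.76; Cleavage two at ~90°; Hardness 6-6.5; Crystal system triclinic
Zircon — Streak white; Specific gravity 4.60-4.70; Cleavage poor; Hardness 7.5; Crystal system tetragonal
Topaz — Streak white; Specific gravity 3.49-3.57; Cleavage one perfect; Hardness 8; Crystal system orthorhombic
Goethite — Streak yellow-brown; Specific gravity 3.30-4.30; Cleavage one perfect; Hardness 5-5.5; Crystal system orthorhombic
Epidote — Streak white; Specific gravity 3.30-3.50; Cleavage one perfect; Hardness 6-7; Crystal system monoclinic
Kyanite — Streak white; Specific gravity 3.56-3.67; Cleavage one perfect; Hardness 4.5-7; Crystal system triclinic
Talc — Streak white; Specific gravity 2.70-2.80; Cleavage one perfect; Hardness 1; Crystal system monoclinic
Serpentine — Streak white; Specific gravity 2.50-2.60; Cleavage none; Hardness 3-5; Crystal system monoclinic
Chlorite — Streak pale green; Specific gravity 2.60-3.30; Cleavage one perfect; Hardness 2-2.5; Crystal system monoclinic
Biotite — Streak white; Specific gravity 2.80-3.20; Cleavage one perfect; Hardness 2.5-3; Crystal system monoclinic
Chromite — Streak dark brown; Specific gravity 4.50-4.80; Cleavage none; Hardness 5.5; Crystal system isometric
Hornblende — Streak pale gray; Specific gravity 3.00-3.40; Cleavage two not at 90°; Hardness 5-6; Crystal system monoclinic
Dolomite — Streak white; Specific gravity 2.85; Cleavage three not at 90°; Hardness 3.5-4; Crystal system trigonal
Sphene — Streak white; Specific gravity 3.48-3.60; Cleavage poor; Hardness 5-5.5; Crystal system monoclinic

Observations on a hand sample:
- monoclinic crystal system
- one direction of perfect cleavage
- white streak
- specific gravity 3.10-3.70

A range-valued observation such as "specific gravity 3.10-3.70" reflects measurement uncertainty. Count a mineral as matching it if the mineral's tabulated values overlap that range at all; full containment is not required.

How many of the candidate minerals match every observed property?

2

Monoclinic crystal system — leaves Staurolite, Epidote, Talc, Serpentine, Chlorite, Biotite, Hornblende, Sphene.
One direction of perfect cleavage eliminates Staurolite, Serpentine, Hornblende, Sphene.
White streak eliminates Chlorite.
Specific gravity 3.10-3.70 excludes Talc.
Remaining candidates: Biotite, Epidote.
That is 2 minerals.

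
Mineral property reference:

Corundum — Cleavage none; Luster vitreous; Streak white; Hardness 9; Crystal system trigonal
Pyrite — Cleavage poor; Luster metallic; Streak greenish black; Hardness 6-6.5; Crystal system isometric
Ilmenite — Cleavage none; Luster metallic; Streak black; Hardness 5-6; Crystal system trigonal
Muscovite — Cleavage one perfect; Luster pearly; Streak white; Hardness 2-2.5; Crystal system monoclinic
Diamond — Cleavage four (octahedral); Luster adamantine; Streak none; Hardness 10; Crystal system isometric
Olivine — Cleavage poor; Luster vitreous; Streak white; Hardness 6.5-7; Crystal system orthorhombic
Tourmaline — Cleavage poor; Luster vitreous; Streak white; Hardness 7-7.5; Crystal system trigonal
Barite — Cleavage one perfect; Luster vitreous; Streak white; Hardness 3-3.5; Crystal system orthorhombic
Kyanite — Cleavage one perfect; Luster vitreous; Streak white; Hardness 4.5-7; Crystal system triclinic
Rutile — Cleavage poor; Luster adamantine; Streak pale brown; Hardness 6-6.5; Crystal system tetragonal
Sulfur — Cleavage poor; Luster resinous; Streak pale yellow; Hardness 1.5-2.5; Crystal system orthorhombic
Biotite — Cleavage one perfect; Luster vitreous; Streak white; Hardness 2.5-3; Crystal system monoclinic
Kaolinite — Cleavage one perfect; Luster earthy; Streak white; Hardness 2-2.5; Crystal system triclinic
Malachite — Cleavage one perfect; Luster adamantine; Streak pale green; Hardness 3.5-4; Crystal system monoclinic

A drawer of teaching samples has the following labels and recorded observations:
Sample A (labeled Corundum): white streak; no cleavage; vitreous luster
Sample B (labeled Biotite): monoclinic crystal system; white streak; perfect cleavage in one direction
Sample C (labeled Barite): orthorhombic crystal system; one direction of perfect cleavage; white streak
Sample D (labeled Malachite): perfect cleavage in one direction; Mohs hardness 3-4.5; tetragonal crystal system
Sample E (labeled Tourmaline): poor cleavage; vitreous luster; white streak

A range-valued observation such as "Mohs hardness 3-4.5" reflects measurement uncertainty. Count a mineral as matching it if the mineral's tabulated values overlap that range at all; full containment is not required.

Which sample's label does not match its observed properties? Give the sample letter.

Sample A: nothing contradicts Corundum.
Sample B: nothing contradicts Biotite.
Sample C: nothing contradicts Barite.
Sample D: tetragonal crystal system is outside the reference for Malachite (monoclinic system) — mislabeled.
Sample E: nothing contradicts Tourmaline.
Sample D is the mislabeled one.

D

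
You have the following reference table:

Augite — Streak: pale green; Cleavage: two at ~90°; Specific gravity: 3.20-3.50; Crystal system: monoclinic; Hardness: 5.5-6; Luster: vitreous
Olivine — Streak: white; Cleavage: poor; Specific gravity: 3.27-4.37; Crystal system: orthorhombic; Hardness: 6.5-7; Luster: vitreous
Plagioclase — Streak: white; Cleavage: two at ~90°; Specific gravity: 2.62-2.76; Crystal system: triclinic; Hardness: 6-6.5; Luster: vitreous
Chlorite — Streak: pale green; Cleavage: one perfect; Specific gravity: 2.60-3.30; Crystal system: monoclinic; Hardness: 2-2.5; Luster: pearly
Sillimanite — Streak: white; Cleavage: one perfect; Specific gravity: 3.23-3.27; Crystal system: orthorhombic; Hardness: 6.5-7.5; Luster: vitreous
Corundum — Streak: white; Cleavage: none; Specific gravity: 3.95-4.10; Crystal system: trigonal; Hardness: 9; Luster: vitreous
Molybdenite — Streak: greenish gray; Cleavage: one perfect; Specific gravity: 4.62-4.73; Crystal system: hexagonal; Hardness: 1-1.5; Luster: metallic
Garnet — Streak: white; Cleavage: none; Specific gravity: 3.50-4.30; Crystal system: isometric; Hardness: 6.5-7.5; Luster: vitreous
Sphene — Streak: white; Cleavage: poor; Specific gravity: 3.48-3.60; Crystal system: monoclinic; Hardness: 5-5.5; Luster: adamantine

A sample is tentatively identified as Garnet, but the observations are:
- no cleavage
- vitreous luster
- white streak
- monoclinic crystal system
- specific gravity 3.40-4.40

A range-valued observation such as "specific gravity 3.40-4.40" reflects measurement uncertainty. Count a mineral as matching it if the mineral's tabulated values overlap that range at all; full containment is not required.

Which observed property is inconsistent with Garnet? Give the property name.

No cleavage: Garnet has cleavage none — matches.
Vitreous luster: Garnet has vitreous luster — matches.
White streak: Garnet has white streak — matches.
Monoclinic crystal system: Garnet has isometric system — inconsistent.
Specific gravity 3.40-4.40: Garnet has SG 3.50-4.30 — matches.
Only the crystal system is inconsistent.

crystal system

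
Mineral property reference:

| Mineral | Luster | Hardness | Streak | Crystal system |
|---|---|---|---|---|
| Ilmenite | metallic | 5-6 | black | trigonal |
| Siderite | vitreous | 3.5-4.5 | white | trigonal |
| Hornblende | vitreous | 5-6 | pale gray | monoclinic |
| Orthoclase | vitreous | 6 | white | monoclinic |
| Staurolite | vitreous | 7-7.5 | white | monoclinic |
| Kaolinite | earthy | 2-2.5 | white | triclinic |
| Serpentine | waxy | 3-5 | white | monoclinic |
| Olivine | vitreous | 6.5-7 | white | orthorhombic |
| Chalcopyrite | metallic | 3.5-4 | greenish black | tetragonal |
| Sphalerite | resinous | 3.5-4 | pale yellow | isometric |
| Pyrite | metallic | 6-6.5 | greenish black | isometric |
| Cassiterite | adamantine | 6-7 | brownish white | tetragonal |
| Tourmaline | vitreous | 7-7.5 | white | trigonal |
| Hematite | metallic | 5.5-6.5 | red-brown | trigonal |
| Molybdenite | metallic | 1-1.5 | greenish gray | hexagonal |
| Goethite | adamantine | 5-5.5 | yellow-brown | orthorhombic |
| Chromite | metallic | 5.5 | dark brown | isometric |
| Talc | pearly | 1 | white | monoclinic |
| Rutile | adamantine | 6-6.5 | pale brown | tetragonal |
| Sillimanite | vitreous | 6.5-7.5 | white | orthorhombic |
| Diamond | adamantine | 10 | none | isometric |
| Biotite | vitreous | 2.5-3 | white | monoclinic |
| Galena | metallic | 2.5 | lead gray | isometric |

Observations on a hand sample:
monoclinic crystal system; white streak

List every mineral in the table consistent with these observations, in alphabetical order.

Monoclinic crystal system: leaves Hornblende, Orthoclase, Staurolite, Serpentine, Talc, Biotite.
White streak excludes Hornblende.
The minerals that satisfy all observations are Biotite, Orthoclase, Serpentine, Staurolite, Talc.

Biotite, Orthoclase, Serpentine, Staurolite, Talc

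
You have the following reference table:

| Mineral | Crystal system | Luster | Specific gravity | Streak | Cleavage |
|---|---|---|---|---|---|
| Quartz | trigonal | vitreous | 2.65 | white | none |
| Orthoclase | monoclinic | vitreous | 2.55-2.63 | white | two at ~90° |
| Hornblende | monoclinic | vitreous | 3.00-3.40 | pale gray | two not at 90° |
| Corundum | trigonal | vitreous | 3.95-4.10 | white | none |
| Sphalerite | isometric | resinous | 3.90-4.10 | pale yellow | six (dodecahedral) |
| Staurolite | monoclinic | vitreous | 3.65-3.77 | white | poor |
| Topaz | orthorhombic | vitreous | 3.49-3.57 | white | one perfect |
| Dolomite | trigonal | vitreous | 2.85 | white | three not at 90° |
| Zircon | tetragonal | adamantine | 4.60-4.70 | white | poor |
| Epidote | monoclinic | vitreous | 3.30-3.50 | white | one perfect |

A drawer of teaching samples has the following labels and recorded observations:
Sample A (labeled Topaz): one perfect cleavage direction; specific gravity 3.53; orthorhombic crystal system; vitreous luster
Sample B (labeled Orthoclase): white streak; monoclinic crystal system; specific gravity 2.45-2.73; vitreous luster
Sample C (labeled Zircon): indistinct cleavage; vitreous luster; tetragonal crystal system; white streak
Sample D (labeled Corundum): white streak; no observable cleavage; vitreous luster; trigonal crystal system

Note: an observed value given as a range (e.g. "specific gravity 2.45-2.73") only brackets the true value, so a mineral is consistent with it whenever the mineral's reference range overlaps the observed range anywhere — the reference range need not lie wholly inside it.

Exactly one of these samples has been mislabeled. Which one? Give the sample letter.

Sample A: observations are consistent with Topaz.
Sample B: observations are consistent with Orthoclase.
Sample C: vitreous luster is outside the reference for Zircon (adamantine luster) — mislabeled.
Sample D: observations are consistent with Corundum.
Only sample C is inconsistent with its label.

C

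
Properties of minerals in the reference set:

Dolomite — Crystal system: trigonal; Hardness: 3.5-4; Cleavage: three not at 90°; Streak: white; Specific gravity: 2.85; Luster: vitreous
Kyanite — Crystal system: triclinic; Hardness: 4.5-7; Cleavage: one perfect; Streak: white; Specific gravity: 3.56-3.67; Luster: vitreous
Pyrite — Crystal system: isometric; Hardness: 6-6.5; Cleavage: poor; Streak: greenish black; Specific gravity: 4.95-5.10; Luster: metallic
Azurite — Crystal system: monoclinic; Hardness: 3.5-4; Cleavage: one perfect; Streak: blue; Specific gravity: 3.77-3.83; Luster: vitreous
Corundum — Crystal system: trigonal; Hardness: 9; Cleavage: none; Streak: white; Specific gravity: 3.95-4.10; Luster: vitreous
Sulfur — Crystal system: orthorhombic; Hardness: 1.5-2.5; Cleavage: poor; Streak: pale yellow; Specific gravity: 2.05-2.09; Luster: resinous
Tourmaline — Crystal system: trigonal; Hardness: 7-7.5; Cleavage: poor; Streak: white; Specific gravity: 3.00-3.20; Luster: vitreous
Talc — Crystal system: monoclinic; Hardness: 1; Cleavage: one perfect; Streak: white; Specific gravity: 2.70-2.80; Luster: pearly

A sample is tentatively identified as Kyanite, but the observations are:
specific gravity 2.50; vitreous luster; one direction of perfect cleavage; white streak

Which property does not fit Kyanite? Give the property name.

specific gravity

Specific gravity 2.50: Kyanite has SG 3.56-3.67 — does not match.
Vitreous luster: Kyanite has vitreous luster — within range.
One direction of perfect cleavage: Kyanite has cleavage one perfect — within range.
White streak: Kyanite has white streak — within range.
Only the specific gravity is inconsistent.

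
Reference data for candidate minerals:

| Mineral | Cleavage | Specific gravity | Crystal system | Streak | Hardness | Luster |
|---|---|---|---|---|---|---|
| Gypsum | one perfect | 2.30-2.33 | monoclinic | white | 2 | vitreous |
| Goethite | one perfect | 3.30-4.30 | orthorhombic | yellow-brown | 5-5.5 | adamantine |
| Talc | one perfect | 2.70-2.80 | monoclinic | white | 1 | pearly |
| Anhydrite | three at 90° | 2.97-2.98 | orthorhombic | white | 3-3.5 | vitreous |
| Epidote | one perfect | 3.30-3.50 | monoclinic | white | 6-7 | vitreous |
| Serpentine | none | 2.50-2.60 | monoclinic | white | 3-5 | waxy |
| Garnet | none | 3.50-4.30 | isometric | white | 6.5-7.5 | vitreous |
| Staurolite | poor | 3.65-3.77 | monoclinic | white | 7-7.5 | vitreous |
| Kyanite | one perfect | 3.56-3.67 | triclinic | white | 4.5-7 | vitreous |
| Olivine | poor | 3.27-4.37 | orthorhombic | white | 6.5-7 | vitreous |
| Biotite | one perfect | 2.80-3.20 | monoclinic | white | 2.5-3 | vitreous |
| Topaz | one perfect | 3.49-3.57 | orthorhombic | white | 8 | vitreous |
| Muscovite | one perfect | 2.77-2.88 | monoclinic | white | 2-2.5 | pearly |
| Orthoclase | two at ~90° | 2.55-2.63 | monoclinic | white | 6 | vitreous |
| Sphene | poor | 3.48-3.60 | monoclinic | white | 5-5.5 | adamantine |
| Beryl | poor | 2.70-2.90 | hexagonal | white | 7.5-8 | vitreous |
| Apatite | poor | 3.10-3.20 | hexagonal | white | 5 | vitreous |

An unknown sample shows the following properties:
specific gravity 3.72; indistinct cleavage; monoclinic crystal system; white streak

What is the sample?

Specific gravity 3.72 — leaves Goethite, Garnet, Staurolite, Olivine.
Indistinct cleavage rules out Goethite, Garnet.
Monoclinic crystal system excludes Olivine.
White streak — no further eliminations.
Staurolite is the sole remaining match.

Staurolite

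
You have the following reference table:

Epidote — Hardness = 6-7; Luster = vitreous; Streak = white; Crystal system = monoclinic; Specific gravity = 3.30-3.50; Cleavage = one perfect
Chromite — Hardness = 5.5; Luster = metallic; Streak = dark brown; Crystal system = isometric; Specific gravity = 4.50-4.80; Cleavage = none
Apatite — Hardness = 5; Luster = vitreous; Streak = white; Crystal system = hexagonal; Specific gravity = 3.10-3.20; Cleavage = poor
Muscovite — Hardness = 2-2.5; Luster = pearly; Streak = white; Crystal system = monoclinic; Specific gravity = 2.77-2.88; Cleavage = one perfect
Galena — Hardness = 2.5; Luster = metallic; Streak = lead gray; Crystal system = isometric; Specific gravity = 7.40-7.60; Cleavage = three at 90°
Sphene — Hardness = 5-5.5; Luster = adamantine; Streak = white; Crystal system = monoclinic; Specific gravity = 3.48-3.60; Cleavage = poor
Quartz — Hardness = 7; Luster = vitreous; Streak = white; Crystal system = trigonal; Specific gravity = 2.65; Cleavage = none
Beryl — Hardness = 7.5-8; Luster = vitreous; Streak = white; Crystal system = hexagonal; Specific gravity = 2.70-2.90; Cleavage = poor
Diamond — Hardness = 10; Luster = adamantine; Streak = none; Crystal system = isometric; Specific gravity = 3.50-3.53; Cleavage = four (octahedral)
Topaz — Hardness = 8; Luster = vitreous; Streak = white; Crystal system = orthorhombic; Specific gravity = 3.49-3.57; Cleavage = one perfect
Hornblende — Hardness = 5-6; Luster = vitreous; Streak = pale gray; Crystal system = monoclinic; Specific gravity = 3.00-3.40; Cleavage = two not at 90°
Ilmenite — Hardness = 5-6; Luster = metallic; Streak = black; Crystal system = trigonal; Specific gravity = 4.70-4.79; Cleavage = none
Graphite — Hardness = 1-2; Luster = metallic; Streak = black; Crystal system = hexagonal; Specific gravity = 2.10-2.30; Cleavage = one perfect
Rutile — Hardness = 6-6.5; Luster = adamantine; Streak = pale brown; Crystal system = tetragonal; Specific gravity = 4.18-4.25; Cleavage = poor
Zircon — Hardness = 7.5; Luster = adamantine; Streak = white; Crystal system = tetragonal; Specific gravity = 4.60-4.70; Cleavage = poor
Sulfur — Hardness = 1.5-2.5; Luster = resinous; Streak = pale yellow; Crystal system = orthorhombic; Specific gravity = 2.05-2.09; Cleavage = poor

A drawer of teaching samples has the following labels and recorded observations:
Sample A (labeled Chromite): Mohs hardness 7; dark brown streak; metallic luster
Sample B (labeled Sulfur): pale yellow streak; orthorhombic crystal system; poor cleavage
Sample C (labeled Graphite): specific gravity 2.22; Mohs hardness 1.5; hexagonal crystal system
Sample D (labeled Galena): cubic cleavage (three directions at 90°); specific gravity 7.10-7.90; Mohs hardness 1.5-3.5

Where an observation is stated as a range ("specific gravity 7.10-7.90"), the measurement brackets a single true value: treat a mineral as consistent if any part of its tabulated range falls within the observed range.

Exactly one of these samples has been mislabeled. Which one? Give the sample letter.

Sample A: Chromite has hardness 5.5, but the record shows Mohs hardness 7 — this label is wrong.
Sample B: all recorded properties match Sulfur.
Sample C: all recorded properties match Graphite.
Sample D: all recorded properties match Galena.
Only sample A is inconsistent with its label.

A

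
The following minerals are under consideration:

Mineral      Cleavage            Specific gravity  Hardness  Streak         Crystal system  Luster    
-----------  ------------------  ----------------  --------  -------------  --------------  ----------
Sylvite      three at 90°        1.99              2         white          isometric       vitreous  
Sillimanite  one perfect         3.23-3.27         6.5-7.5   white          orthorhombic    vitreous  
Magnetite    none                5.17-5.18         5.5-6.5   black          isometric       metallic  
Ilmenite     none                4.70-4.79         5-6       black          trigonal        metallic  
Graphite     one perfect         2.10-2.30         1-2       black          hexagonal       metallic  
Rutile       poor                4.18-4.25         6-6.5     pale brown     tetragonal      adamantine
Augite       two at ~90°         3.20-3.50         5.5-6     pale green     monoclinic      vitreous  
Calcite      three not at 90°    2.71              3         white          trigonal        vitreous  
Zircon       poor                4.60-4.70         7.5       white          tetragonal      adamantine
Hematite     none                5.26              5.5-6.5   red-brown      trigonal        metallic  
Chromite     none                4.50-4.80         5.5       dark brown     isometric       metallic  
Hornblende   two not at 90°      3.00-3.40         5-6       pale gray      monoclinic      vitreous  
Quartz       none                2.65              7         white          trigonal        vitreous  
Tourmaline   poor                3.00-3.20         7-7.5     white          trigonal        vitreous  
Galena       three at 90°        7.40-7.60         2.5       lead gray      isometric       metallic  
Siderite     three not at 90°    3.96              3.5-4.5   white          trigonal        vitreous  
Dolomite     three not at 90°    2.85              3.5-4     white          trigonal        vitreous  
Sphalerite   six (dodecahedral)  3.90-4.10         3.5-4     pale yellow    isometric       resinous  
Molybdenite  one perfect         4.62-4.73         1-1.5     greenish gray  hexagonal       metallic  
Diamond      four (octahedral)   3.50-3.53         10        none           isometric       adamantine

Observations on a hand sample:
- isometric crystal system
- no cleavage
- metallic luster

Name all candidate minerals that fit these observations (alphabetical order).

Chromite, Magnetite

Isometric crystal system — only Sylvite, Magnetite, Chromite, Galena, Sphalerite, Diamond remain.
No cleavage — only Magnetite, Chromite remain.
Metallic luster — every remaining candidate is consistent.
Consistent with every observation: Chromite, Magnetite.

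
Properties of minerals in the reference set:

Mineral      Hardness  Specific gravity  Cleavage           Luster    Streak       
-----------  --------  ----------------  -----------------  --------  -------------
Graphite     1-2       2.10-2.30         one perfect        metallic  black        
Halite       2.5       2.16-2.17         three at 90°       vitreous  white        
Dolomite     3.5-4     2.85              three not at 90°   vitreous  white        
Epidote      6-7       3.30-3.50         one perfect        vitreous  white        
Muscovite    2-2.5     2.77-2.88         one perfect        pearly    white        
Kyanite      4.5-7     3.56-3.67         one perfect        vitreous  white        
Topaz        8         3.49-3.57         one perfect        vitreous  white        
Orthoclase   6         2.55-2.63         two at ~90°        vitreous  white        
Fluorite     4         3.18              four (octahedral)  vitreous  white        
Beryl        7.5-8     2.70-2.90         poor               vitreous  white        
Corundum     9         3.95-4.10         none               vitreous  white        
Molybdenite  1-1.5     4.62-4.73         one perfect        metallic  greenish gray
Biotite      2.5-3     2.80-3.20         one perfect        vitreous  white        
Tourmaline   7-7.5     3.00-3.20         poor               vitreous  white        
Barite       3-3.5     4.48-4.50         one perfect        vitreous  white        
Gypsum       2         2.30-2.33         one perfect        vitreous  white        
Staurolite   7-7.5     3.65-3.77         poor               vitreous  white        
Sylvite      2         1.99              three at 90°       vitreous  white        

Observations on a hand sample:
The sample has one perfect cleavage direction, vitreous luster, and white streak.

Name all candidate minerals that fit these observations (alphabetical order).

One perfect cleavage direction: narrows the field to Graphite, Epidote, Muscovite, Kyanite, Topaz, Molybdenite, Biotite, Barite, Gypsum.
Vitreous luster rules out Graphite, Muscovite, Molybdenite.
White streak: every remaining candidate is consistent.
Consistent with every observation: Barite, Biotite, Epidote, Gypsum, Kyanite, Topaz.

Barite, Biotite, Epidote, Gypsum, Kyanite, Topaz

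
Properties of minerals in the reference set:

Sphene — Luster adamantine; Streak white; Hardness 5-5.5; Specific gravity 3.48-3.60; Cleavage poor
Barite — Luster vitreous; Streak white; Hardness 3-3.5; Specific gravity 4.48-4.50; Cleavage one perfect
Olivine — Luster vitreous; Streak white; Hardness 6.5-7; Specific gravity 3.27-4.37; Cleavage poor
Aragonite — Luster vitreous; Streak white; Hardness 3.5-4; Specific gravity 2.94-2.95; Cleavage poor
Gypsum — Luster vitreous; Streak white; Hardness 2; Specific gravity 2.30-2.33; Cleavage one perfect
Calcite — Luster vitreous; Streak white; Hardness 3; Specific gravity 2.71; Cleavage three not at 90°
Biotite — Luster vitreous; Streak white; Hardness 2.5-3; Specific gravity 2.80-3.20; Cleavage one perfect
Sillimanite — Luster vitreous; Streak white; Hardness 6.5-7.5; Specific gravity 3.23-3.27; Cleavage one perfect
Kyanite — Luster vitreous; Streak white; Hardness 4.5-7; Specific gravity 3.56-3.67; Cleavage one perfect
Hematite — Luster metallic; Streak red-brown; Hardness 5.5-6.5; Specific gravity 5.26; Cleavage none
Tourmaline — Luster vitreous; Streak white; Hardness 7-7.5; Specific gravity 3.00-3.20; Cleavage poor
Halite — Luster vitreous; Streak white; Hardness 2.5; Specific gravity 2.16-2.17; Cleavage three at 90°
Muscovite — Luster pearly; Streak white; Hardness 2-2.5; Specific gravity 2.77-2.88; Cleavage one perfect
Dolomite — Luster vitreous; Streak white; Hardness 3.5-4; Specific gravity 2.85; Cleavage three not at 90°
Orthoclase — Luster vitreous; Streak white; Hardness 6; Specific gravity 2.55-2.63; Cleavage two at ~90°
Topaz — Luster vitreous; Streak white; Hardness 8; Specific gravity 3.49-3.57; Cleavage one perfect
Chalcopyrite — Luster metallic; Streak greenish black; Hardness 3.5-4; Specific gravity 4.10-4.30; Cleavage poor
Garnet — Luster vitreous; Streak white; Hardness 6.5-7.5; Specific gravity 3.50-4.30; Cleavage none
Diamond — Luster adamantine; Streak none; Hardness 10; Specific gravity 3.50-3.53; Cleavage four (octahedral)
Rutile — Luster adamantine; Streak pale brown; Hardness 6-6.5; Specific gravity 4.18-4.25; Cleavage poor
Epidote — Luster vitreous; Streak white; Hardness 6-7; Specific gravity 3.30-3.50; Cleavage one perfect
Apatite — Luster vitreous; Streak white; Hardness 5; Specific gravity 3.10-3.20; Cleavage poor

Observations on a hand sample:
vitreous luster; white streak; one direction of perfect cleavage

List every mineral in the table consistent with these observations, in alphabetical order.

Barite, Biotite, Epidote, Gypsum, Kyanite, Sillimanite, Topaz

Vitreous luster excludes Sphene, Hematite, Muscovite, Chalcopyrite, Diamond, Rutile.
White streak: consistent with all remaining minerals.
One direction of perfect cleavage: narrows the field to Barite, Gypsum, Biotite, Sillimanite, Kyanite, Topaz, Epidote.
The minerals that satisfy all observations are Barite, Biotite, Epidote, Gypsum, Kyanite, Sillimanite, Topaz.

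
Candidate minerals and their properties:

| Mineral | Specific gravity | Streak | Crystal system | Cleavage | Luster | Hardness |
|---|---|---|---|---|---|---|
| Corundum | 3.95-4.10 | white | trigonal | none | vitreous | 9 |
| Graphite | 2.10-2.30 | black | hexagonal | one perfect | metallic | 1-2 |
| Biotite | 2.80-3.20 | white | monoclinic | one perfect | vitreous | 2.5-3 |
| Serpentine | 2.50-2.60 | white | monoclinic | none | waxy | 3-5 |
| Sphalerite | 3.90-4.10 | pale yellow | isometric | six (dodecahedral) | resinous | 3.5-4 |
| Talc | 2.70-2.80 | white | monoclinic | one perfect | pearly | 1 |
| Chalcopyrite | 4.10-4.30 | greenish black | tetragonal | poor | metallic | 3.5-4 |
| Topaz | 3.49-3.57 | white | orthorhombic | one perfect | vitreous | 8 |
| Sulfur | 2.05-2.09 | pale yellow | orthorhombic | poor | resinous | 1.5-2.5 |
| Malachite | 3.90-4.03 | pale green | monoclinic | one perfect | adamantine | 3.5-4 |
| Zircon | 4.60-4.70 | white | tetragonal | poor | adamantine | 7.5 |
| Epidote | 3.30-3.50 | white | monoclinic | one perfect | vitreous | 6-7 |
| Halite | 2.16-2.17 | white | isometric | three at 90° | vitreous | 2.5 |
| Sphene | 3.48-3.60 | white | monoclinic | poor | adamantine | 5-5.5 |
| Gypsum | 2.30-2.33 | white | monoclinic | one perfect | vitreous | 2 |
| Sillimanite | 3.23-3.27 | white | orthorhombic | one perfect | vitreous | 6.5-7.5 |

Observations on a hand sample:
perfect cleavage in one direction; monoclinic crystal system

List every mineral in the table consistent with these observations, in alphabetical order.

Perfect cleavage in one direction — leaves Graphite, Biotite, Talc, Topaz, Malachite, Epidote, Gypsum, Sillimanite.
Monoclinic crystal system rules out Graphite, Topaz, Sillimanite.
Remaining candidates: Biotite, Epidote, Gypsum, Malachite, Talc.

Biotite, Epidote, Gypsum, Malachite, Talc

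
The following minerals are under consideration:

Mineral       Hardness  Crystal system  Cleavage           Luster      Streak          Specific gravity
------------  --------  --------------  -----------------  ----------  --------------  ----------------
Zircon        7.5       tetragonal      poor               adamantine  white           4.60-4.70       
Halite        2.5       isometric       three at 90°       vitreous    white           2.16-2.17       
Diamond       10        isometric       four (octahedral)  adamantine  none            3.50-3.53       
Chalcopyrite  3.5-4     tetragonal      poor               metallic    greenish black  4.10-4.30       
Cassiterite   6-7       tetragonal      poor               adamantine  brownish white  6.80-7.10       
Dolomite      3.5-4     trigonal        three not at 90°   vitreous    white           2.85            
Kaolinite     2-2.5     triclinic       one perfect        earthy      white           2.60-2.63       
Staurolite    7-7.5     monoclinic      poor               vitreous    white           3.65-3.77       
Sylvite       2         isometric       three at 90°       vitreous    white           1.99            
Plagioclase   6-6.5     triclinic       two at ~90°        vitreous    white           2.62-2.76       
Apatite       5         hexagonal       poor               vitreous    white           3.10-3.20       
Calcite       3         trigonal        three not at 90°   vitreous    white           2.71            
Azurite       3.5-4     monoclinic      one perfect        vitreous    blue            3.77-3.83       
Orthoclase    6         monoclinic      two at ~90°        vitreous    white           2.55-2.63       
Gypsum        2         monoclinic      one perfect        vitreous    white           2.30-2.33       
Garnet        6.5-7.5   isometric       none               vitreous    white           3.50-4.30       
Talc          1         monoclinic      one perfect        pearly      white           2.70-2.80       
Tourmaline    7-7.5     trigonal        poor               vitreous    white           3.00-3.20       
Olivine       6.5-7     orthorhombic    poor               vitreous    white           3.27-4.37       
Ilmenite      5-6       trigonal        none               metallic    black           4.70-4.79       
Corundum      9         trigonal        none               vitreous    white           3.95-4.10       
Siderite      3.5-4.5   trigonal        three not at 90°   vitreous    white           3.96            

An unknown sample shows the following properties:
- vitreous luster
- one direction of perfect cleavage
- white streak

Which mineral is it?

Gypsum

Vitreous luster: Halite, Dolomite, Staurolite, Sylvite, Plagioclase, Apatite, Calcite, Azurite, Orthoclase, Gypsum, Garnet, Tourmaline, Olivine, Corundum, Siderite remain.
One direction of perfect cleavage: leaves Azurite, Gypsum.
White streak rules out Azurite.
Only Gypsum satisfies all observations.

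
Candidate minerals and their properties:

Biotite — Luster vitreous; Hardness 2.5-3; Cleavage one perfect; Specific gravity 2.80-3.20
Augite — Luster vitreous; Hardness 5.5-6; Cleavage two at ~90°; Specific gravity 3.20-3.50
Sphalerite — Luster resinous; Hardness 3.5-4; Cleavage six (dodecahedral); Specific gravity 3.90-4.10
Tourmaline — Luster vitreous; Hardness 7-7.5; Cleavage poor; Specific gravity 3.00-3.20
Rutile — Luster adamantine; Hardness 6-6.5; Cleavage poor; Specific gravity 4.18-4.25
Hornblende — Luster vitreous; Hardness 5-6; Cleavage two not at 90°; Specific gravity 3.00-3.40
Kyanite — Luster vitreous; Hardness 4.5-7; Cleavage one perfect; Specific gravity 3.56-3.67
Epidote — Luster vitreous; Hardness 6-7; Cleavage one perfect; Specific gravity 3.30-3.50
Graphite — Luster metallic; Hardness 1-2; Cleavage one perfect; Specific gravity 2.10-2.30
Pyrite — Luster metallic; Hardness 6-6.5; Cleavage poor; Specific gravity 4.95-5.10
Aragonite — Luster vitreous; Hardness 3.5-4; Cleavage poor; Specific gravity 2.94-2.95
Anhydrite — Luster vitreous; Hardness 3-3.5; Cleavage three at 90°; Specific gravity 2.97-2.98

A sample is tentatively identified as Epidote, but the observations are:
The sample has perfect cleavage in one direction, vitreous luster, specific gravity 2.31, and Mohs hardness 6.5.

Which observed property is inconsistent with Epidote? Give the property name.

specific gravity

Perfect cleavage in one direction: Epidote has cleavage one perfect — consistent.
Vitreous luster: Epidote has vitreous luster — consistent.
Specific gravity 2.31: Epidote has SG 3.30-3.50 — does not match.
Mohs hardness 6.5: Epidote has hardness 6-7 — consistent.
Everything matches except the specific gravity.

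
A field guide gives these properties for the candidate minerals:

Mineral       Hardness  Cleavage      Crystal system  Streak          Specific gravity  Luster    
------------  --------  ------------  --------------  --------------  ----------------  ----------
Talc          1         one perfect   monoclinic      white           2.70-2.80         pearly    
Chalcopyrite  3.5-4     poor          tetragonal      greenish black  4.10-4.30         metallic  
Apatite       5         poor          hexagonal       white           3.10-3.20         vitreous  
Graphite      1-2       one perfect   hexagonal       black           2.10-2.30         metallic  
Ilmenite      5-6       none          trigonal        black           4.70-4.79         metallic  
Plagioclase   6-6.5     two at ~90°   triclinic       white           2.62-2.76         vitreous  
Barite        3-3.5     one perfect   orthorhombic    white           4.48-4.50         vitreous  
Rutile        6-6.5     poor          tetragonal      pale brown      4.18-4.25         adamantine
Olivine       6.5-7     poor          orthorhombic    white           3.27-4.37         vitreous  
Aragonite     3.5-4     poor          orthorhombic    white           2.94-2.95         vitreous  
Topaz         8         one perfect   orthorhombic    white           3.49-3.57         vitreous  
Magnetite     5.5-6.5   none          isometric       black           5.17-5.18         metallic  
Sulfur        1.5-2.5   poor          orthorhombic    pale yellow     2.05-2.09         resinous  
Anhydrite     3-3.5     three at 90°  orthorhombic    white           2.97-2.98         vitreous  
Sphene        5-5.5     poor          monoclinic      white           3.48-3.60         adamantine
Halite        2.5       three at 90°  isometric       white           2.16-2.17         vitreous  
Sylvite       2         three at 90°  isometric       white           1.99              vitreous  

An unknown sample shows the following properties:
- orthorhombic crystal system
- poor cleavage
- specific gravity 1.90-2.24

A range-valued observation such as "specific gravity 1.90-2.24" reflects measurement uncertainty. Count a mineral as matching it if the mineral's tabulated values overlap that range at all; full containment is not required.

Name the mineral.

Sulfur

Orthorhombic crystal system: only Barite, Olivine, Aragonite, Topaz, Sulfur, Anhydrite remain.
Poor cleavage excludes Barite, Topaz, Anhydrite.
Specific gravity 1.90-2.24: narrows the field to Sulfur.
Only Sulfur satisfies all observations.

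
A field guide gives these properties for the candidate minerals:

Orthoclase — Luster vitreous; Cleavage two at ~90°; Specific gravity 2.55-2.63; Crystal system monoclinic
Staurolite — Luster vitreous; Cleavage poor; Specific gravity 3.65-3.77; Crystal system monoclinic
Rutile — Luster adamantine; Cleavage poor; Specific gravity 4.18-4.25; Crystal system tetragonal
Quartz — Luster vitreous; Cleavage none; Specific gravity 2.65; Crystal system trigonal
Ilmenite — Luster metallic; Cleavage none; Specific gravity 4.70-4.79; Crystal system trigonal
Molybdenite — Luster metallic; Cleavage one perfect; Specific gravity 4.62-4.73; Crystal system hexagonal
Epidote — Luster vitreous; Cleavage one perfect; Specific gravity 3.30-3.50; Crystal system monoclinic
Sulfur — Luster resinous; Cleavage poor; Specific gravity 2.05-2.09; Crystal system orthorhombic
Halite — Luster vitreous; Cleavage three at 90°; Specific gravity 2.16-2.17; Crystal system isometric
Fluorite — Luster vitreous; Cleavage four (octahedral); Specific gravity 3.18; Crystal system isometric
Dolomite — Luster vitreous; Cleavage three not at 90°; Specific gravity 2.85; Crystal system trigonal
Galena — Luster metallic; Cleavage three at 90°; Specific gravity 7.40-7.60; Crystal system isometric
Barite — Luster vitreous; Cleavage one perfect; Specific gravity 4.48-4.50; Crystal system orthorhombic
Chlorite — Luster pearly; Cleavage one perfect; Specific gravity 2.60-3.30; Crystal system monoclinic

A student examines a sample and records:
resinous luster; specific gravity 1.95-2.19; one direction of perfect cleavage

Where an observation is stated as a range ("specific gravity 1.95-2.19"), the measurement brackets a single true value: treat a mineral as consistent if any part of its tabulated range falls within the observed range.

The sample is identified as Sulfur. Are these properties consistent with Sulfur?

Inconsistent

Resinous luster — matches Sulfur (resinous luster).
Specific gravity 1.95-2.19 — matches Sulfur (SG 2.05-2.09).
One direction of perfect cleavage — Sulfur has cleavage poor; inconsistent.
Sulfur is excluded by the cleavage.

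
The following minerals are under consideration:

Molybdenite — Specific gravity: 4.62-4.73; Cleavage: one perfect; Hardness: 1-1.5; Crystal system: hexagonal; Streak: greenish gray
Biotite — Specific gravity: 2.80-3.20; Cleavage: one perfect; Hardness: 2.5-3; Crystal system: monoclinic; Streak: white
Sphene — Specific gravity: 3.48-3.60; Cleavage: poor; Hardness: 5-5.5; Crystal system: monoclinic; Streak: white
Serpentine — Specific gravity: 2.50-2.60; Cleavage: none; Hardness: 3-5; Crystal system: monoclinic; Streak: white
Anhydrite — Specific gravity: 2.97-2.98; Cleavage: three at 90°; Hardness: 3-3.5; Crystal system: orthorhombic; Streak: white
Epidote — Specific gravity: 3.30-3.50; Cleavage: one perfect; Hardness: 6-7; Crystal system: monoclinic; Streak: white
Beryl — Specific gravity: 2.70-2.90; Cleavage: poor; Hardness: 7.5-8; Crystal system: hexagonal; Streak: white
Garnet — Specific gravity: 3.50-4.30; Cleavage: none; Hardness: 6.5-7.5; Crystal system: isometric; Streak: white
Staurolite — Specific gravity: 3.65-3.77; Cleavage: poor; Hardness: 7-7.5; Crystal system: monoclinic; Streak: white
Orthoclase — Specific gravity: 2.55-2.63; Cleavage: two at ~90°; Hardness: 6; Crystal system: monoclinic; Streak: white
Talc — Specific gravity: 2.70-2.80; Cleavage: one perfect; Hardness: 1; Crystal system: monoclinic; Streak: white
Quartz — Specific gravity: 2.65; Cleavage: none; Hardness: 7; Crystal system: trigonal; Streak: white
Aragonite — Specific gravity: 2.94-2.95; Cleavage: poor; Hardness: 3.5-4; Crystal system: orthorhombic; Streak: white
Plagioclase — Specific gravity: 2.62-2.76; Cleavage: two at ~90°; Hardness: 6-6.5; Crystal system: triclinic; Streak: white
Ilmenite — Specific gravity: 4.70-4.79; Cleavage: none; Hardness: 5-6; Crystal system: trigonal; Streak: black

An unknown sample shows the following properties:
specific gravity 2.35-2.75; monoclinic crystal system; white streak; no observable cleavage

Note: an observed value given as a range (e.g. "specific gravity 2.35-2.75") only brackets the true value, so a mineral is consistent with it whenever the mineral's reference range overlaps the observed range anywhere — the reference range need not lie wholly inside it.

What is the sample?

Serpentine

Specific gravity 2.35-2.75: leaves Serpentine, Beryl, Orthoclase, Talc, Quartz, Plagioclase.
Monoclinic crystal system eliminates Beryl, Quartz, Plagioclase.
White streak: every remaining candidate is consistent.
No observable cleavage: Serpentine remains.
Serpentine is the sole remaining match.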